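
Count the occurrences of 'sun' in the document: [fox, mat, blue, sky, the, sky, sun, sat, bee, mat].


Document has 10 words
Scanning for 'sun':
Found at positions: [6]
Count = 1

1


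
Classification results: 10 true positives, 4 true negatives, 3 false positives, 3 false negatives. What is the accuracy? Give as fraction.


Accuracy = (TP + TN) / (TP + TN + FP + FN)
TP + TN = 10 + 4 = 14
Total = 10 + 4 + 3 + 3 = 20
Accuracy = 14 / 20 = 7/10

7/10


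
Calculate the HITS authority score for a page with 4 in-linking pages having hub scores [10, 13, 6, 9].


Authority = sum of hub scores of in-linkers
In-link 1: hub score = 10
In-link 2: hub score = 13
In-link 3: hub score = 6
In-link 4: hub score = 9
Authority = 10 + 13 + 6 + 9 = 38

38


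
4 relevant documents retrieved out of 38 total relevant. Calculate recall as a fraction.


Recall = retrieved_relevant / total_relevant
= 4 / 38
= 4 / (4 + 34)
= 2/19

2/19


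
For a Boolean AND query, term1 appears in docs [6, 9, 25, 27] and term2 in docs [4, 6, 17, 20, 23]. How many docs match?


Boolean AND: find intersection of posting lists
term1 docs: [6, 9, 25, 27]
term2 docs: [4, 6, 17, 20, 23]
Intersection: [6]
|intersection| = 1

1


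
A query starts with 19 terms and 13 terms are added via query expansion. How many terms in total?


Original terms: 19
Expansion terms: 13
Total = 19 + 13 = 32

32


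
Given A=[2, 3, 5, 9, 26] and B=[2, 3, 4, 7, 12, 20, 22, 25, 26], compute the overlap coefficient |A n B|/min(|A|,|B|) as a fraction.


A intersect B = [2, 3, 26]
|A intersect B| = 3
min(|A|, |B|) = min(5, 9) = 5
Overlap = 3 / 5 = 3/5

3/5


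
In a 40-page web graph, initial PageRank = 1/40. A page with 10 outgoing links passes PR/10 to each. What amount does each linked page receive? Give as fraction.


Initial PR = 1/40 = 1/40
Outlinks = 10
Contribution per link = PR / outlinks
= 1/40 / 10
= 1/400

1/400


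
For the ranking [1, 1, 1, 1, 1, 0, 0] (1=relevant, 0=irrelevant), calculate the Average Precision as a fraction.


Computing P@k for each relevant position:
Position 1: relevant, P@1 = 1/1 = 1
Position 2: relevant, P@2 = 2/2 = 1
Position 3: relevant, P@3 = 3/3 = 1
Position 4: relevant, P@4 = 4/4 = 1
Position 5: relevant, P@5 = 5/5 = 1
Position 6: not relevant
Position 7: not relevant
Sum of P@k = 1 + 1 + 1 + 1 + 1 = 5
AP = 5 / 5 = 1

1


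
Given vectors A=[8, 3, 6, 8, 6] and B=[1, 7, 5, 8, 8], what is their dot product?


Dot product = sum of element-wise products
A[0]*B[0] = 8*1 = 8
A[1]*B[1] = 3*7 = 21
A[2]*B[2] = 6*5 = 30
A[3]*B[3] = 8*8 = 64
A[4]*B[4] = 6*8 = 48
Sum = 8 + 21 + 30 + 64 + 48 = 171

171


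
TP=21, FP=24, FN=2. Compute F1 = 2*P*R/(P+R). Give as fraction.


F1 = 2 * P * R / (P + R)
P = TP/(TP+FP) = 21/45 = 7/15
R = TP/(TP+FN) = 21/23 = 21/23
2 * P * R = 2 * 7/15 * 21/23 = 98/115
P + R = 7/15 + 21/23 = 476/345
F1 = 98/115 / 476/345 = 21/34

21/34


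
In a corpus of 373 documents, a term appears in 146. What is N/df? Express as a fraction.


IDF ratio = N / df
= 373 / 146
= 373/146

373/146


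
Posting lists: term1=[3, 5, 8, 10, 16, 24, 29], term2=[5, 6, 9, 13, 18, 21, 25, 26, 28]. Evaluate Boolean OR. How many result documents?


Boolean OR: find union of posting lists
term1 docs: [3, 5, 8, 10, 16, 24, 29]
term2 docs: [5, 6, 9, 13, 18, 21, 25, 26, 28]
Union: [3, 5, 6, 8, 9, 10, 13, 16, 18, 21, 24, 25, 26, 28, 29]
|union| = 15

15


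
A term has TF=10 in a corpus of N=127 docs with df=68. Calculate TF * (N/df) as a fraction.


TF * (N/df)
= 10 * (127/68)
= 10 * 127/68
= 635/34

635/34


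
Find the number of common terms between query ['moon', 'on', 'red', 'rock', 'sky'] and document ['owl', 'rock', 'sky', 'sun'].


Query terms: ['moon', 'on', 'red', 'rock', 'sky']
Document terms: ['owl', 'rock', 'sky', 'sun']
Common terms: ['rock', 'sky']
Overlap count = 2

2


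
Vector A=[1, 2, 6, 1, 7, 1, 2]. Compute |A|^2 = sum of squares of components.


|A|^2 = sum of squared components
A[0]^2 = 1^2 = 1
A[1]^2 = 2^2 = 4
A[2]^2 = 6^2 = 36
A[3]^2 = 1^2 = 1
A[4]^2 = 7^2 = 49
A[5]^2 = 1^2 = 1
A[6]^2 = 2^2 = 4
Sum = 1 + 4 + 36 + 1 + 49 + 1 + 4 = 96

96


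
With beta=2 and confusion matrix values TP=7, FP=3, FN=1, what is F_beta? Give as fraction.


P = TP/(TP+FP) = 7/10 = 7/10
R = TP/(TP+FN) = 7/8 = 7/8
beta^2 = 2^2 = 4
(1 + beta^2) = 5
Numerator = (1+beta^2)*P*R = 49/16
Denominator = beta^2*P + R = 14/5 + 7/8 = 147/40
F_beta = 5/6

5/6


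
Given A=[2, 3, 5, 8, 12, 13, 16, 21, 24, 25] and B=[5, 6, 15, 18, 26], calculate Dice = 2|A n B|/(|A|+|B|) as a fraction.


A intersect B = [5]
|A intersect B| = 1
|A| = 10, |B| = 5
Dice = 2*1 / (10+5)
= 2 / 15 = 2/15

2/15


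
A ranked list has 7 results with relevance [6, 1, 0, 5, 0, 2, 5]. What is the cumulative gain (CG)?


Cumulative Gain = sum of relevance scores
Position 1: rel=6, running sum=6
Position 2: rel=1, running sum=7
Position 3: rel=0, running sum=7
Position 4: rel=5, running sum=12
Position 5: rel=0, running sum=12
Position 6: rel=2, running sum=14
Position 7: rel=5, running sum=19
CG = 19

19


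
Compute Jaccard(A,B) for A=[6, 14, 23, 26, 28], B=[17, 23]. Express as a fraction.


A intersect B = [23]
|A intersect B| = 1
A union B = [6, 14, 17, 23, 26, 28]
|A union B| = 6
Jaccard = 1/6 = 1/6

1/6


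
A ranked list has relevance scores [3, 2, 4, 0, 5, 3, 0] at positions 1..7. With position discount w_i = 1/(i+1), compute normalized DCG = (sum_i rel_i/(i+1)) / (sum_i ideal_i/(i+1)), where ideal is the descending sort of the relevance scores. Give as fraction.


Position discount weights w_i = 1/(i+1) for i=1..7:
Weights = [1/2, 1/3, 1/4, 1/5, 1/6, 1/7, 1/8]
Actual relevance: [3, 2, 4, 0, 5, 3, 0]
DCG = 3/2 + 2/3 + 4/4 + 0/5 + 5/6 + 3/7 + 0/8 = 31/7
Ideal relevance (sorted desc): [5, 4, 3, 3, 2, 0, 0]
Ideal DCG = 5/2 + 4/3 + 3/4 + 3/5 + 2/6 + 0/7 + 0/8 = 331/60
nDCG = DCG / ideal_DCG = 31/7 / 331/60 = 1860/2317

1860/2317


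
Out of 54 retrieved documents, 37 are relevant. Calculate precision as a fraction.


Precision = relevant_retrieved / total_retrieved
= 37 / 54
= 37 / (37 + 17)
= 37/54

37/54


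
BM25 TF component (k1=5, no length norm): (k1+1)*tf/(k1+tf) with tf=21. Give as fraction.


BM25 TF component = (k1+1)*tf / (k1+tf)
k1 = 5, tf = 21
Numerator = (5+1)*21 = 126
Denominator = 5 + 21 = 26
= 126/26 = 63/13

63/13


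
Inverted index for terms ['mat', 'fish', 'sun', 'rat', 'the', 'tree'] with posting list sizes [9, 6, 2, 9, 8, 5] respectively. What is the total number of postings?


Summing posting list sizes:
'mat': 9 postings
'fish': 6 postings
'sun': 2 postings
'rat': 9 postings
'the': 8 postings
'tree': 5 postings
Total = 9 + 6 + 2 + 9 + 8 + 5 = 39

39


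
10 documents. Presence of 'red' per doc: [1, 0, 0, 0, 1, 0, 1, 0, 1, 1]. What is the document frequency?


Checking each document for 'red':
Doc 1: present
Doc 2: absent
Doc 3: absent
Doc 4: absent
Doc 5: present
Doc 6: absent
Doc 7: present
Doc 8: absent
Doc 9: present
Doc 10: present
df = sum of presences = 1 + 0 + 0 + 0 + 1 + 0 + 1 + 0 + 1 + 1 = 5

5


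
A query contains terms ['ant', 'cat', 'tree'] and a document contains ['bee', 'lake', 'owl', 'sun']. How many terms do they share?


Query terms: ['ant', 'cat', 'tree']
Document terms: ['bee', 'lake', 'owl', 'sun']
Common terms: []
Overlap count = 0

0


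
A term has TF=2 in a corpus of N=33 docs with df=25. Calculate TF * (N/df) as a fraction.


TF * (N/df)
= 2 * (33/25)
= 2 * 33/25
= 66/25

66/25


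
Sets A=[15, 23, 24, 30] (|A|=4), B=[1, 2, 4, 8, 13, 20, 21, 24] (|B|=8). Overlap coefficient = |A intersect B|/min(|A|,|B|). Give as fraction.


A intersect B = [24]
|A intersect B| = 1
min(|A|, |B|) = min(4, 8) = 4
Overlap = 1 / 4 = 1/4

1/4


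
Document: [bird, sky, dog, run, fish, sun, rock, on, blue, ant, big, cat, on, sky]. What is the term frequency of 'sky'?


Document has 14 words
Scanning for 'sky':
Found at positions: [1, 13]
Count = 2

2


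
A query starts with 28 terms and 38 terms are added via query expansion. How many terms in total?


Original terms: 28
Expansion terms: 38
Total = 28 + 38 = 66

66


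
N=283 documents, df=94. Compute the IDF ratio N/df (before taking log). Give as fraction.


IDF ratio = N / df
= 283 / 94
= 283/94

283/94


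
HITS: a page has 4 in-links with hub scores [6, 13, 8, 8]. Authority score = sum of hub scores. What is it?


Authority = sum of hub scores of in-linkers
In-link 1: hub score = 6
In-link 2: hub score = 13
In-link 3: hub score = 8
In-link 4: hub score = 8
Authority = 6 + 13 + 8 + 8 = 35

35


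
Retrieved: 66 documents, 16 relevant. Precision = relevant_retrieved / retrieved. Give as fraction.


Precision = relevant_retrieved / total_retrieved
= 16 / 66
= 16 / (16 + 50)
= 8/33

8/33


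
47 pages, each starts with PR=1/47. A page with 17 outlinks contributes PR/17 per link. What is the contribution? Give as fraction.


Initial PR = 1/47 = 1/47
Outlinks = 17
Contribution per link = PR / outlinks
= 1/47 / 17
= 1/799

1/799


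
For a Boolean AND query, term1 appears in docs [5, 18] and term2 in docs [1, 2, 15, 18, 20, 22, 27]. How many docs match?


Boolean AND: find intersection of posting lists
term1 docs: [5, 18]
term2 docs: [1, 2, 15, 18, 20, 22, 27]
Intersection: [18]
|intersection| = 1

1


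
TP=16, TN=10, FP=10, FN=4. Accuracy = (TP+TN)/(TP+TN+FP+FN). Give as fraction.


Accuracy = (TP + TN) / (TP + TN + FP + FN)
TP + TN = 16 + 10 = 26
Total = 16 + 10 + 10 + 4 = 40
Accuracy = 26 / 40 = 13/20

13/20


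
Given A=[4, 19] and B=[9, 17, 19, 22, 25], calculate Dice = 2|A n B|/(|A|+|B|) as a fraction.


A intersect B = [19]
|A intersect B| = 1
|A| = 2, |B| = 5
Dice = 2*1 / (2+5)
= 2 / 7 = 2/7

2/7


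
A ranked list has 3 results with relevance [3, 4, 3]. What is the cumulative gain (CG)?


Cumulative Gain = sum of relevance scores
Position 1: rel=3, running sum=3
Position 2: rel=4, running sum=7
Position 3: rel=3, running sum=10
CG = 10

10


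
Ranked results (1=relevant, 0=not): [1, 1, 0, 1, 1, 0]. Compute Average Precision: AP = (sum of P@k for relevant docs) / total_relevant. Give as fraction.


Computing P@k for each relevant position:
Position 1: relevant, P@1 = 1/1 = 1
Position 2: relevant, P@2 = 2/2 = 1
Position 3: not relevant
Position 4: relevant, P@4 = 3/4 = 3/4
Position 5: relevant, P@5 = 4/5 = 4/5
Position 6: not relevant
Sum of P@k = 1 + 1 + 3/4 + 4/5 = 71/20
AP = 71/20 / 4 = 71/80

71/80


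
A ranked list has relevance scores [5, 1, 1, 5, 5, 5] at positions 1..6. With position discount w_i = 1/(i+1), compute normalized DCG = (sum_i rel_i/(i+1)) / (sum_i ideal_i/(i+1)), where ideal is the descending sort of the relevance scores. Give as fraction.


Position discount weights w_i = 1/(i+1) for i=1..6:
Weights = [1/2, 1/3, 1/4, 1/5, 1/6, 1/7]
Actual relevance: [5, 1, 1, 5, 5, 5]
DCG = 5/2 + 1/3 + 1/4 + 5/5 + 5/6 + 5/7 = 473/84
Ideal relevance (sorted desc): [5, 5, 5, 5, 1, 1]
Ideal DCG = 5/2 + 5/3 + 5/4 + 5/5 + 1/6 + 1/7 = 565/84
nDCG = DCG / ideal_DCG = 473/84 / 565/84 = 473/565

473/565


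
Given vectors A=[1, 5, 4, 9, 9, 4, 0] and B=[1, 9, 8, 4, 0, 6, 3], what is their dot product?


Dot product = sum of element-wise products
A[0]*B[0] = 1*1 = 1
A[1]*B[1] = 5*9 = 45
A[2]*B[2] = 4*8 = 32
A[3]*B[3] = 9*4 = 36
A[4]*B[4] = 9*0 = 0
A[5]*B[5] = 4*6 = 24
A[6]*B[6] = 0*3 = 0
Sum = 1 + 45 + 32 + 36 + 0 + 24 + 0 = 138

138


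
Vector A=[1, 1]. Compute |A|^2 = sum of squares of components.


|A|^2 = sum of squared components
A[0]^2 = 1^2 = 1
A[1]^2 = 1^2 = 1
Sum = 1 + 1 = 2

2


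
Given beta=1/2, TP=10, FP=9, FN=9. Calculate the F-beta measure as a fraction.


P = TP/(TP+FP) = 10/19 = 10/19
R = TP/(TP+FN) = 10/19 = 10/19
beta^2 = 1/2^2 = 1/4
(1 + beta^2) = 5/4
Numerator = (1+beta^2)*P*R = 125/361
Denominator = beta^2*P + R = 5/38 + 10/19 = 25/38
F_beta = 10/19

10/19


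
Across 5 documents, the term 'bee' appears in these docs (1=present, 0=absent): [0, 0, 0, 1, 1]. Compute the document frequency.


Checking each document for 'bee':
Doc 1: absent
Doc 2: absent
Doc 3: absent
Doc 4: present
Doc 5: present
df = sum of presences = 0 + 0 + 0 + 1 + 1 = 2

2


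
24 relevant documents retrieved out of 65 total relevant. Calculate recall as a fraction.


Recall = retrieved_relevant / total_relevant
= 24 / 65
= 24 / (24 + 41)
= 24/65

24/65


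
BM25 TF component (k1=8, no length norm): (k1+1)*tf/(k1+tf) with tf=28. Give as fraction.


BM25 TF component = (k1+1)*tf / (k1+tf)
k1 = 8, tf = 28
Numerator = (8+1)*28 = 252
Denominator = 8 + 28 = 36
= 252/36 = 7

7


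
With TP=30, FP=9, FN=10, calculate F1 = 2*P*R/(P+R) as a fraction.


F1 = 2 * P * R / (P + R)
P = TP/(TP+FP) = 30/39 = 10/13
R = TP/(TP+FN) = 30/40 = 3/4
2 * P * R = 2 * 10/13 * 3/4 = 15/13
P + R = 10/13 + 3/4 = 79/52
F1 = 15/13 / 79/52 = 60/79

60/79


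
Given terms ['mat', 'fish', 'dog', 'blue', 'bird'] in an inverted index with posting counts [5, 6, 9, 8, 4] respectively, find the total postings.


Summing posting list sizes:
'mat': 5 postings
'fish': 6 postings
'dog': 9 postings
'blue': 8 postings
'bird': 4 postings
Total = 5 + 6 + 9 + 8 + 4 = 32

32


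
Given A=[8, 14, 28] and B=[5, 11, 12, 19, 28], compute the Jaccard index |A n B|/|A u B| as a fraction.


A intersect B = [28]
|A intersect B| = 1
A union B = [5, 8, 11, 12, 14, 19, 28]
|A union B| = 7
Jaccard = 1/7 = 1/7

1/7


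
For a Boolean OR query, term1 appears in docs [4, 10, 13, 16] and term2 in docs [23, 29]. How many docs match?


Boolean OR: find union of posting lists
term1 docs: [4, 10, 13, 16]
term2 docs: [23, 29]
Union: [4, 10, 13, 16, 23, 29]
|union| = 6

6


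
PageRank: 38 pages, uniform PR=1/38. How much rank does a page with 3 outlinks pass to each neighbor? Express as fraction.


Initial PR = 1/38 = 1/38
Outlinks = 3
Contribution per link = PR / outlinks
= 1/38 / 3
= 1/114

1/114


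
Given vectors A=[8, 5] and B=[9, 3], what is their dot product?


Dot product = sum of element-wise products
A[0]*B[0] = 8*9 = 72
A[1]*B[1] = 5*3 = 15
Sum = 72 + 15 = 87

87


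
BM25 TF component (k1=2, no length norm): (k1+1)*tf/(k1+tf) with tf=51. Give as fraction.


BM25 TF component = (k1+1)*tf / (k1+tf)
k1 = 2, tf = 51
Numerator = (2+1)*51 = 153
Denominator = 2 + 51 = 53
= 153/53 = 153/53

153/53


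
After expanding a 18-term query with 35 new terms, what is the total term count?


Original terms: 18
Expansion terms: 35
Total = 18 + 35 = 53

53


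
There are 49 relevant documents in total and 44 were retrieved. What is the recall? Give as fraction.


Recall = retrieved_relevant / total_relevant
= 44 / 49
= 44 / (44 + 5)
= 44/49

44/49


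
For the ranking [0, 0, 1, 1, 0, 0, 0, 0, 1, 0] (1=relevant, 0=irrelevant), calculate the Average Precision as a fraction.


Computing P@k for each relevant position:
Position 1: not relevant
Position 2: not relevant
Position 3: relevant, P@3 = 1/3 = 1/3
Position 4: relevant, P@4 = 2/4 = 1/2
Position 5: not relevant
Position 6: not relevant
Position 7: not relevant
Position 8: not relevant
Position 9: relevant, P@9 = 3/9 = 1/3
Position 10: not relevant
Sum of P@k = 1/3 + 1/2 + 1/3 = 7/6
AP = 7/6 / 3 = 7/18

7/18


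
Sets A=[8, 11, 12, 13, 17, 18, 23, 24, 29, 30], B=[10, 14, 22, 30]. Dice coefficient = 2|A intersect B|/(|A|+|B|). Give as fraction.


A intersect B = [30]
|A intersect B| = 1
|A| = 10, |B| = 4
Dice = 2*1 / (10+4)
= 2 / 14 = 1/7

1/7


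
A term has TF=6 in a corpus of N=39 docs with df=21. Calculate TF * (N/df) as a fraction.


TF * (N/df)
= 6 * (39/21)
= 6 * 13/7
= 78/7

78/7


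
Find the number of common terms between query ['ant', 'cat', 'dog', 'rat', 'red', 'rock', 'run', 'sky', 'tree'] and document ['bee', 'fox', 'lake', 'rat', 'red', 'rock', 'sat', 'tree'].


Query terms: ['ant', 'cat', 'dog', 'rat', 'red', 'rock', 'run', 'sky', 'tree']
Document terms: ['bee', 'fox', 'lake', 'rat', 'red', 'rock', 'sat', 'tree']
Common terms: ['rat', 'red', 'rock', 'tree']
Overlap count = 4

4


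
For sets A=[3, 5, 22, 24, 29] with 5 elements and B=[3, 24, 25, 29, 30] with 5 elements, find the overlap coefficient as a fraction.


A intersect B = [3, 24, 29]
|A intersect B| = 3
min(|A|, |B|) = min(5, 5) = 5
Overlap = 3 / 5 = 3/5

3/5


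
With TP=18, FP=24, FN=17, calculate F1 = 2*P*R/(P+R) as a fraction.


F1 = 2 * P * R / (P + R)
P = TP/(TP+FP) = 18/42 = 3/7
R = TP/(TP+FN) = 18/35 = 18/35
2 * P * R = 2 * 3/7 * 18/35 = 108/245
P + R = 3/7 + 18/35 = 33/35
F1 = 108/245 / 33/35 = 36/77

36/77


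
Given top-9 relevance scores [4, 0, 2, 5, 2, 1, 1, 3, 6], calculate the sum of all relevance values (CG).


Cumulative Gain = sum of relevance scores
Position 1: rel=4, running sum=4
Position 2: rel=0, running sum=4
Position 3: rel=2, running sum=6
Position 4: rel=5, running sum=11
Position 5: rel=2, running sum=13
Position 6: rel=1, running sum=14
Position 7: rel=1, running sum=15
Position 8: rel=3, running sum=18
Position 9: rel=6, running sum=24
CG = 24

24


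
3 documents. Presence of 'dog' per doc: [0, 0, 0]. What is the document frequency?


Checking each document for 'dog':
Doc 1: absent
Doc 2: absent
Doc 3: absent
df = sum of presences = 0 + 0 + 0 = 0

0


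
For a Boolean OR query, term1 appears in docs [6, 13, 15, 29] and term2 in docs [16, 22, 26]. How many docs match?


Boolean OR: find union of posting lists
term1 docs: [6, 13, 15, 29]
term2 docs: [16, 22, 26]
Union: [6, 13, 15, 16, 22, 26, 29]
|union| = 7

7


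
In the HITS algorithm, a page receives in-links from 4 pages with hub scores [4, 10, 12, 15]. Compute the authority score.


Authority = sum of hub scores of in-linkers
In-link 1: hub score = 4
In-link 2: hub score = 10
In-link 3: hub score = 12
In-link 4: hub score = 15
Authority = 4 + 10 + 12 + 15 = 41

41


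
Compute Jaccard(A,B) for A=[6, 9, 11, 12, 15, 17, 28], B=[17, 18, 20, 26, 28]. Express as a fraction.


A intersect B = [17, 28]
|A intersect B| = 2
A union B = [6, 9, 11, 12, 15, 17, 18, 20, 26, 28]
|A union B| = 10
Jaccard = 2/10 = 1/5

1/5


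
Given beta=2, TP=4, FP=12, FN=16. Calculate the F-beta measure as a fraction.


P = TP/(TP+FP) = 4/16 = 1/4
R = TP/(TP+FN) = 4/20 = 1/5
beta^2 = 2^2 = 4
(1 + beta^2) = 5
Numerator = (1+beta^2)*P*R = 1/4
Denominator = beta^2*P + R = 1 + 1/5 = 6/5
F_beta = 5/24

5/24


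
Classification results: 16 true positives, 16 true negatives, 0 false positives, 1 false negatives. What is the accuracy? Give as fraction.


Accuracy = (TP + TN) / (TP + TN + FP + FN)
TP + TN = 16 + 16 = 32
Total = 16 + 16 + 0 + 1 = 33
Accuracy = 32 / 33 = 32/33

32/33


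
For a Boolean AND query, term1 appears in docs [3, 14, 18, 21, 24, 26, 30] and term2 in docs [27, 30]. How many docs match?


Boolean AND: find intersection of posting lists
term1 docs: [3, 14, 18, 21, 24, 26, 30]
term2 docs: [27, 30]
Intersection: [30]
|intersection| = 1

1


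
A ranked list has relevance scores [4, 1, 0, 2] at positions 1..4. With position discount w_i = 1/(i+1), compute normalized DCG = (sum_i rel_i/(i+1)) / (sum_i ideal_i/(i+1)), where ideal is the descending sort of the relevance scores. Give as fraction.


Position discount weights w_i = 1/(i+1) for i=1..4:
Weights = [1/2, 1/3, 1/4, 1/5]
Actual relevance: [4, 1, 0, 2]
DCG = 4/2 + 1/3 + 0/4 + 2/5 = 41/15
Ideal relevance (sorted desc): [4, 2, 1, 0]
Ideal DCG = 4/2 + 2/3 + 1/4 + 0/5 = 35/12
nDCG = DCG / ideal_DCG = 41/15 / 35/12 = 164/175

164/175


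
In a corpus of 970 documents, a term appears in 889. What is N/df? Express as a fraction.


IDF ratio = N / df
= 970 / 889
= 970/889

970/889


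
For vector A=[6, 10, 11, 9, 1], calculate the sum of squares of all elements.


|A|^2 = sum of squared components
A[0]^2 = 6^2 = 36
A[1]^2 = 10^2 = 100
A[2]^2 = 11^2 = 121
A[3]^2 = 9^2 = 81
A[4]^2 = 1^2 = 1
Sum = 36 + 100 + 121 + 81 + 1 = 339

339


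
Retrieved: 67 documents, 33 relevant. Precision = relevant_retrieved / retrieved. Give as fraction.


Precision = relevant_retrieved / total_retrieved
= 33 / 67
= 33 / (33 + 34)
= 33/67

33/67


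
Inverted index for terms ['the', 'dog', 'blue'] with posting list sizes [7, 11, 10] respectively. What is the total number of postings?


Summing posting list sizes:
'the': 7 postings
'dog': 11 postings
'blue': 10 postings
Total = 7 + 11 + 10 = 28

28


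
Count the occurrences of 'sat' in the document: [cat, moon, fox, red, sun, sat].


Document has 6 words
Scanning for 'sat':
Found at positions: [5]
Count = 1

1


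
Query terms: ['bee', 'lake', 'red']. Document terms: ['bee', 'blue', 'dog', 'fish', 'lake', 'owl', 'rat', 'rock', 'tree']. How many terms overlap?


Query terms: ['bee', 'lake', 'red']
Document terms: ['bee', 'blue', 'dog', 'fish', 'lake', 'owl', 'rat', 'rock', 'tree']
Common terms: ['bee', 'lake']
Overlap count = 2

2


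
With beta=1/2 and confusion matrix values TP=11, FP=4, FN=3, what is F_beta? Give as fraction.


P = TP/(TP+FP) = 11/15 = 11/15
R = TP/(TP+FN) = 11/14 = 11/14
beta^2 = 1/2^2 = 1/4
(1 + beta^2) = 5/4
Numerator = (1+beta^2)*P*R = 121/168
Denominator = beta^2*P + R = 11/60 + 11/14 = 407/420
F_beta = 55/74

55/74


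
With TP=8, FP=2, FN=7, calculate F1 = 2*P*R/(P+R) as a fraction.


F1 = 2 * P * R / (P + R)
P = TP/(TP+FP) = 8/10 = 4/5
R = TP/(TP+FN) = 8/15 = 8/15
2 * P * R = 2 * 4/5 * 8/15 = 64/75
P + R = 4/5 + 8/15 = 4/3
F1 = 64/75 / 4/3 = 16/25

16/25


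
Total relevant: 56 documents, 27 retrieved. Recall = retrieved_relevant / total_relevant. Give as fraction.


Recall = retrieved_relevant / total_relevant
= 27 / 56
= 27 / (27 + 29)
= 27/56

27/56


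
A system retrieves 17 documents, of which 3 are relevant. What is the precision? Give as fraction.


Precision = relevant_retrieved / total_retrieved
= 3 / 17
= 3 / (3 + 14)
= 3/17

3/17


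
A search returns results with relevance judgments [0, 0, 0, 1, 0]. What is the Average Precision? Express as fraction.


Computing P@k for each relevant position:
Position 1: not relevant
Position 2: not relevant
Position 3: not relevant
Position 4: relevant, P@4 = 1/4 = 1/4
Position 5: not relevant
Sum of P@k = 1/4 = 1/4
AP = 1/4 / 1 = 1/4

1/4


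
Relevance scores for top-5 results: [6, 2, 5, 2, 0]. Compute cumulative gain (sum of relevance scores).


Cumulative Gain = sum of relevance scores
Position 1: rel=6, running sum=6
Position 2: rel=2, running sum=8
Position 3: rel=5, running sum=13
Position 4: rel=2, running sum=15
Position 5: rel=0, running sum=15
CG = 15

15


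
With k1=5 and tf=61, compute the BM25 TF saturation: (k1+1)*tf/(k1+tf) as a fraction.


BM25 TF component = (k1+1)*tf / (k1+tf)
k1 = 5, tf = 61
Numerator = (5+1)*61 = 366
Denominator = 5 + 61 = 66
= 366/66 = 61/11

61/11


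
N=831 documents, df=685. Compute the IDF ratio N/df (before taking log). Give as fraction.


IDF ratio = N / df
= 831 / 685
= 831/685

831/685


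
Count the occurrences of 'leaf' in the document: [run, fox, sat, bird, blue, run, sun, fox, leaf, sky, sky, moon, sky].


Document has 13 words
Scanning for 'leaf':
Found at positions: [8]
Count = 1

1


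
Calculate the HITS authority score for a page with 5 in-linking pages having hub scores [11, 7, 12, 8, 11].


Authority = sum of hub scores of in-linkers
In-link 1: hub score = 11
In-link 2: hub score = 7
In-link 3: hub score = 12
In-link 4: hub score = 8
In-link 5: hub score = 11
Authority = 11 + 7 + 12 + 8 + 11 = 49

49


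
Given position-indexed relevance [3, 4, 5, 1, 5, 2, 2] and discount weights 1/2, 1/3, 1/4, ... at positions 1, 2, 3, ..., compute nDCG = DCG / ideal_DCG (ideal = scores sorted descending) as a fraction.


Position discount weights w_i = 1/(i+1) for i=1..7:
Weights = [1/2, 1/3, 1/4, 1/5, 1/6, 1/7, 1/8]
Actual relevance: [3, 4, 5, 1, 5, 2, 2]
DCG = 3/2 + 4/3 + 5/4 + 1/5 + 5/6 + 2/7 + 2/8 = 1187/210
Ideal relevance (sorted desc): [5, 5, 4, 3, 2, 2, 1]
Ideal DCG = 5/2 + 5/3 + 4/4 + 3/5 + 2/6 + 2/7 + 1/8 = 1823/280
nDCG = DCG / ideal_DCG = 1187/210 / 1823/280 = 4748/5469

4748/5469


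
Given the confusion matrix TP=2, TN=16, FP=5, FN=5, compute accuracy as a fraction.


Accuracy = (TP + TN) / (TP + TN + FP + FN)
TP + TN = 2 + 16 = 18
Total = 2 + 16 + 5 + 5 = 28
Accuracy = 18 / 28 = 9/14

9/14


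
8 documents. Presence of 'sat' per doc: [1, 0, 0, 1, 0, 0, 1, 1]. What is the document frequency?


Checking each document for 'sat':
Doc 1: present
Doc 2: absent
Doc 3: absent
Doc 4: present
Doc 5: absent
Doc 6: absent
Doc 7: present
Doc 8: present
df = sum of presences = 1 + 0 + 0 + 1 + 0 + 0 + 1 + 1 = 4

4


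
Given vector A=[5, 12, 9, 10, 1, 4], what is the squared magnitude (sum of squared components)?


|A|^2 = sum of squared components
A[0]^2 = 5^2 = 25
A[1]^2 = 12^2 = 144
A[2]^2 = 9^2 = 81
A[3]^2 = 10^2 = 100
A[4]^2 = 1^2 = 1
A[5]^2 = 4^2 = 16
Sum = 25 + 144 + 81 + 100 + 1 + 16 = 367

367


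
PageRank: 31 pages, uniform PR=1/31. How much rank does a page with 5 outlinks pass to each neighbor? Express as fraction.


Initial PR = 1/31 = 1/31
Outlinks = 5
Contribution per link = PR / outlinks
= 1/31 / 5
= 1/155

1/155


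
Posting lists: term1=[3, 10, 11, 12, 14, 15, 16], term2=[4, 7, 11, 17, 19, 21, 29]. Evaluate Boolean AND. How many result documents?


Boolean AND: find intersection of posting lists
term1 docs: [3, 10, 11, 12, 14, 15, 16]
term2 docs: [4, 7, 11, 17, 19, 21, 29]
Intersection: [11]
|intersection| = 1

1


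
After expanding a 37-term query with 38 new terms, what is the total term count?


Original terms: 37
Expansion terms: 38
Total = 37 + 38 = 75

75


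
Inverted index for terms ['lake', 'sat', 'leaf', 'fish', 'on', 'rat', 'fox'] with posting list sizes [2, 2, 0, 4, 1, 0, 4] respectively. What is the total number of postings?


Summing posting list sizes:
'lake': 2 postings
'sat': 2 postings
'leaf': 0 postings
'fish': 4 postings
'on': 1 postings
'rat': 0 postings
'fox': 4 postings
Total = 2 + 2 + 0 + 4 + 1 + 0 + 4 = 13

13


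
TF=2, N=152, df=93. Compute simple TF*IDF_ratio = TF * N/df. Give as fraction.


TF * (N/df)
= 2 * (152/93)
= 2 * 152/93
= 304/93

304/93


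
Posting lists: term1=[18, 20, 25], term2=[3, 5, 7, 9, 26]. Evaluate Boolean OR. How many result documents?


Boolean OR: find union of posting lists
term1 docs: [18, 20, 25]
term2 docs: [3, 5, 7, 9, 26]
Union: [3, 5, 7, 9, 18, 20, 25, 26]
|union| = 8

8


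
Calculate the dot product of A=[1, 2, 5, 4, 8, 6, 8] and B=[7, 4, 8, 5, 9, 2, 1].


Dot product = sum of element-wise products
A[0]*B[0] = 1*7 = 7
A[1]*B[1] = 2*4 = 8
A[2]*B[2] = 5*8 = 40
A[3]*B[3] = 4*5 = 20
A[4]*B[4] = 8*9 = 72
A[5]*B[5] = 6*2 = 12
A[6]*B[6] = 8*1 = 8
Sum = 7 + 8 + 40 + 20 + 72 + 12 + 8 = 167

167


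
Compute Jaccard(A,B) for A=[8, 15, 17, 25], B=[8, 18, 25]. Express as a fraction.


A intersect B = [8, 25]
|A intersect B| = 2
A union B = [8, 15, 17, 18, 25]
|A union B| = 5
Jaccard = 2/5 = 2/5

2/5


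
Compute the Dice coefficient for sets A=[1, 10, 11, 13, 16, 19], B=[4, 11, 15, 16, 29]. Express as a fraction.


A intersect B = [11, 16]
|A intersect B| = 2
|A| = 6, |B| = 5
Dice = 2*2 / (6+5)
= 4 / 11 = 4/11

4/11


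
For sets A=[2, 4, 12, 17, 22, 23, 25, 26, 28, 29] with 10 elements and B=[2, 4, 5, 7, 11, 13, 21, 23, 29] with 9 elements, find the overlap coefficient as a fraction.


A intersect B = [2, 4, 23, 29]
|A intersect B| = 4
min(|A|, |B|) = min(10, 9) = 9
Overlap = 4 / 9 = 4/9

4/9


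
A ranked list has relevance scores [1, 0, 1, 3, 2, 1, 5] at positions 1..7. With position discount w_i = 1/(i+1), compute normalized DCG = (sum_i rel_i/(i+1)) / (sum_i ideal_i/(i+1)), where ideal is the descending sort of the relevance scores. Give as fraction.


Position discount weights w_i = 1/(i+1) for i=1..7:
Weights = [1/2, 1/3, 1/4, 1/5, 1/6, 1/7, 1/8]
Actual relevance: [1, 0, 1, 3, 2, 1, 5]
DCG = 1/2 + 0/3 + 1/4 + 3/5 + 2/6 + 1/7 + 5/8 = 2059/840
Ideal relevance (sorted desc): [5, 3, 2, 1, 1, 1, 0]
Ideal DCG = 5/2 + 3/3 + 2/4 + 1/5 + 1/6 + 1/7 + 0/8 = 947/210
nDCG = DCG / ideal_DCG = 2059/840 / 947/210 = 2059/3788

2059/3788


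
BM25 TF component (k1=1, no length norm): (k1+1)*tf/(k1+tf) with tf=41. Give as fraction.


BM25 TF component = (k1+1)*tf / (k1+tf)
k1 = 1, tf = 41
Numerator = (1+1)*41 = 82
Denominator = 1 + 41 = 42
= 82/42 = 41/21

41/21


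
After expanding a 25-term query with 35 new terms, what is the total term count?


Original terms: 25
Expansion terms: 35
Total = 25 + 35 = 60

60


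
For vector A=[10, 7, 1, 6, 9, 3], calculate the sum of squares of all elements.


|A|^2 = sum of squared components
A[0]^2 = 10^2 = 100
A[1]^2 = 7^2 = 49
A[2]^2 = 1^2 = 1
A[3]^2 = 6^2 = 36
A[4]^2 = 9^2 = 81
A[5]^2 = 3^2 = 9
Sum = 100 + 49 + 1 + 36 + 81 + 9 = 276

276


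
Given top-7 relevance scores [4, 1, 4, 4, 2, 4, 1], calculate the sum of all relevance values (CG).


Cumulative Gain = sum of relevance scores
Position 1: rel=4, running sum=4
Position 2: rel=1, running sum=5
Position 3: rel=4, running sum=9
Position 4: rel=4, running sum=13
Position 5: rel=2, running sum=15
Position 6: rel=4, running sum=19
Position 7: rel=1, running sum=20
CG = 20

20


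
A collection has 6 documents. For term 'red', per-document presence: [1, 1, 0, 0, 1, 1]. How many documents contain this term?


Checking each document for 'red':
Doc 1: present
Doc 2: present
Doc 3: absent
Doc 4: absent
Doc 5: present
Doc 6: present
df = sum of presences = 1 + 1 + 0 + 0 + 1 + 1 = 4

4


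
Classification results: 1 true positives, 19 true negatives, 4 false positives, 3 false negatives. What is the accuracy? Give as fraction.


Accuracy = (TP + TN) / (TP + TN + FP + FN)
TP + TN = 1 + 19 = 20
Total = 1 + 19 + 4 + 3 = 27
Accuracy = 20 / 27 = 20/27

20/27


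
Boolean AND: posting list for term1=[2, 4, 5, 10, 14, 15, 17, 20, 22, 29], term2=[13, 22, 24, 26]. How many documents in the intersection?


Boolean AND: find intersection of posting lists
term1 docs: [2, 4, 5, 10, 14, 15, 17, 20, 22, 29]
term2 docs: [13, 22, 24, 26]
Intersection: [22]
|intersection| = 1

1


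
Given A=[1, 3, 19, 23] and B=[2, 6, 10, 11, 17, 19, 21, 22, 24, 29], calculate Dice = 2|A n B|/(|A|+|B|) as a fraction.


A intersect B = [19]
|A intersect B| = 1
|A| = 4, |B| = 10
Dice = 2*1 / (4+10)
= 2 / 14 = 1/7

1/7


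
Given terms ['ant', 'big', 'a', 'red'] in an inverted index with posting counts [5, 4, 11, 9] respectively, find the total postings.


Summing posting list sizes:
'ant': 5 postings
'big': 4 postings
'a': 11 postings
'red': 9 postings
Total = 5 + 4 + 11 + 9 = 29

29


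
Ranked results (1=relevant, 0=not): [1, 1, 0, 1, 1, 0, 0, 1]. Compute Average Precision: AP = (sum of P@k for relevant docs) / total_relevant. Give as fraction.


Computing P@k for each relevant position:
Position 1: relevant, P@1 = 1/1 = 1
Position 2: relevant, P@2 = 2/2 = 1
Position 3: not relevant
Position 4: relevant, P@4 = 3/4 = 3/4
Position 5: relevant, P@5 = 4/5 = 4/5
Position 6: not relevant
Position 7: not relevant
Position 8: relevant, P@8 = 5/8 = 5/8
Sum of P@k = 1 + 1 + 3/4 + 4/5 + 5/8 = 167/40
AP = 167/40 / 5 = 167/200

167/200


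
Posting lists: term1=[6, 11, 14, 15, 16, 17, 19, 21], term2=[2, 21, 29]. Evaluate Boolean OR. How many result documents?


Boolean OR: find union of posting lists
term1 docs: [6, 11, 14, 15, 16, 17, 19, 21]
term2 docs: [2, 21, 29]
Union: [2, 6, 11, 14, 15, 16, 17, 19, 21, 29]
|union| = 10

10


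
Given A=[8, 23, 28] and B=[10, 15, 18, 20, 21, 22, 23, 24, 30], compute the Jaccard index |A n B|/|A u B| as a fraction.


A intersect B = [23]
|A intersect B| = 1
A union B = [8, 10, 15, 18, 20, 21, 22, 23, 24, 28, 30]
|A union B| = 11
Jaccard = 1/11 = 1/11

1/11


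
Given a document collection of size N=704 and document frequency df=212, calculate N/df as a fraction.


IDF ratio = N / df
= 704 / 212
= 176/53

176/53


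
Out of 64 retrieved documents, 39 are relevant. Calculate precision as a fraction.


Precision = relevant_retrieved / total_retrieved
= 39 / 64
= 39 / (39 + 25)
= 39/64

39/64


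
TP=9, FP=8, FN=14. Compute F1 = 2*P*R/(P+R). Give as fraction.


F1 = 2 * P * R / (P + R)
P = TP/(TP+FP) = 9/17 = 9/17
R = TP/(TP+FN) = 9/23 = 9/23
2 * P * R = 2 * 9/17 * 9/23 = 162/391
P + R = 9/17 + 9/23 = 360/391
F1 = 162/391 / 360/391 = 9/20

9/20


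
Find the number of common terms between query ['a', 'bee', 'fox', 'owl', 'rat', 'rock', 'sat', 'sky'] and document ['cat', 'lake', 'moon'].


Query terms: ['a', 'bee', 'fox', 'owl', 'rat', 'rock', 'sat', 'sky']
Document terms: ['cat', 'lake', 'moon']
Common terms: []
Overlap count = 0

0


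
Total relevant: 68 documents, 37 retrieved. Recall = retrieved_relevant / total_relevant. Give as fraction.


Recall = retrieved_relevant / total_relevant
= 37 / 68
= 37 / (37 + 31)
= 37/68

37/68


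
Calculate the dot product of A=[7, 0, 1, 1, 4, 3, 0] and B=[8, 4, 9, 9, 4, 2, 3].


Dot product = sum of element-wise products
A[0]*B[0] = 7*8 = 56
A[1]*B[1] = 0*4 = 0
A[2]*B[2] = 1*9 = 9
A[3]*B[3] = 1*9 = 9
A[4]*B[4] = 4*4 = 16
A[5]*B[5] = 3*2 = 6
A[6]*B[6] = 0*3 = 0
Sum = 56 + 0 + 9 + 9 + 16 + 6 + 0 = 96

96


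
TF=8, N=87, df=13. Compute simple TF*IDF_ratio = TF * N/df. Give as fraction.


TF * (N/df)
= 8 * (87/13)
= 8 * 87/13
= 696/13

696/13


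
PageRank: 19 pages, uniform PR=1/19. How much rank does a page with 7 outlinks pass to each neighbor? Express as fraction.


Initial PR = 1/19 = 1/19
Outlinks = 7
Contribution per link = PR / outlinks
= 1/19 / 7
= 1/133

1/133


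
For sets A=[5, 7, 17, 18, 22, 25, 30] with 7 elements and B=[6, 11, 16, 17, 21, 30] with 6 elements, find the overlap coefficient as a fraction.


A intersect B = [17, 30]
|A intersect B| = 2
min(|A|, |B|) = min(7, 6) = 6
Overlap = 2 / 6 = 1/3

1/3


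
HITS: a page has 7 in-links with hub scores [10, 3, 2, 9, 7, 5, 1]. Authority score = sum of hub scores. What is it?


Authority = sum of hub scores of in-linkers
In-link 1: hub score = 10
In-link 2: hub score = 3
In-link 3: hub score = 2
In-link 4: hub score = 9
In-link 5: hub score = 7
In-link 6: hub score = 5
In-link 7: hub score = 1
Authority = 10 + 3 + 2 + 9 + 7 + 5 + 1 = 37

37


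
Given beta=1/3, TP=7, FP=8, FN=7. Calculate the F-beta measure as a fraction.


P = TP/(TP+FP) = 7/15 = 7/15
R = TP/(TP+FN) = 7/14 = 1/2
beta^2 = 1/3^2 = 1/9
(1 + beta^2) = 10/9
Numerator = (1+beta^2)*P*R = 7/27
Denominator = beta^2*P + R = 7/135 + 1/2 = 149/270
F_beta = 70/149

70/149


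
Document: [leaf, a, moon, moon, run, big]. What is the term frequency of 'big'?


Document has 6 words
Scanning for 'big':
Found at positions: [5]
Count = 1

1


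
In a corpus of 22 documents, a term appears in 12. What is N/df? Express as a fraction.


IDF ratio = N / df
= 22 / 12
= 11/6

11/6


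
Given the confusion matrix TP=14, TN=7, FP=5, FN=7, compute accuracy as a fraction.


Accuracy = (TP + TN) / (TP + TN + FP + FN)
TP + TN = 14 + 7 = 21
Total = 14 + 7 + 5 + 7 = 33
Accuracy = 21 / 33 = 7/11

7/11


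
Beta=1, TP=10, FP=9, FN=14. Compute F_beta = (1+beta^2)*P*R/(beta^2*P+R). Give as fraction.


P = TP/(TP+FP) = 10/19 = 10/19
R = TP/(TP+FN) = 10/24 = 5/12
beta^2 = 1^2 = 1
(1 + beta^2) = 2
Numerator = (1+beta^2)*P*R = 25/57
Denominator = beta^2*P + R = 10/19 + 5/12 = 215/228
F_beta = 20/43

20/43


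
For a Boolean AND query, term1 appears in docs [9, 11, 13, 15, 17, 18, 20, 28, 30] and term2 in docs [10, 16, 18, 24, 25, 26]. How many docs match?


Boolean AND: find intersection of posting lists
term1 docs: [9, 11, 13, 15, 17, 18, 20, 28, 30]
term2 docs: [10, 16, 18, 24, 25, 26]
Intersection: [18]
|intersection| = 1

1


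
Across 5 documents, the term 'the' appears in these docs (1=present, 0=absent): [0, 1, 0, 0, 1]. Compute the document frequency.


Checking each document for 'the':
Doc 1: absent
Doc 2: present
Doc 3: absent
Doc 4: absent
Doc 5: present
df = sum of presences = 0 + 1 + 0 + 0 + 1 = 2

2


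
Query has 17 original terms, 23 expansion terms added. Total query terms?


Original terms: 17
Expansion terms: 23
Total = 17 + 23 = 40

40


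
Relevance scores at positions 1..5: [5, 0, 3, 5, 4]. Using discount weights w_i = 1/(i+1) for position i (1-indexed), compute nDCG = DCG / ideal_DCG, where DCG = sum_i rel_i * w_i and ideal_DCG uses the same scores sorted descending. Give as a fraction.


Position discount weights w_i = 1/(i+1) for i=1..5:
Weights = [1/2, 1/3, 1/4, 1/5, 1/6]
Actual relevance: [5, 0, 3, 5, 4]
DCG = 5/2 + 0/3 + 3/4 + 5/5 + 4/6 = 59/12
Ideal relevance (sorted desc): [5, 5, 4, 3, 0]
Ideal DCG = 5/2 + 5/3 + 4/4 + 3/5 + 0/6 = 173/30
nDCG = DCG / ideal_DCG = 59/12 / 173/30 = 295/346

295/346


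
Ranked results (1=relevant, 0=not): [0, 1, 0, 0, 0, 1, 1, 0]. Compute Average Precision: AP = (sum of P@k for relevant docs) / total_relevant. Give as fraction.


Computing P@k for each relevant position:
Position 1: not relevant
Position 2: relevant, P@2 = 1/2 = 1/2
Position 3: not relevant
Position 4: not relevant
Position 5: not relevant
Position 6: relevant, P@6 = 2/6 = 1/3
Position 7: relevant, P@7 = 3/7 = 3/7
Position 8: not relevant
Sum of P@k = 1/2 + 1/3 + 3/7 = 53/42
AP = 53/42 / 3 = 53/126

53/126


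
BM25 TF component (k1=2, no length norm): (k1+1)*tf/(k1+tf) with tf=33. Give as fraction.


BM25 TF component = (k1+1)*tf / (k1+tf)
k1 = 2, tf = 33
Numerator = (2+1)*33 = 99
Denominator = 2 + 33 = 35
= 99/35 = 99/35

99/35


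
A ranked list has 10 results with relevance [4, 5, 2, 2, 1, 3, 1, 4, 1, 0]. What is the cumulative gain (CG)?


Cumulative Gain = sum of relevance scores
Position 1: rel=4, running sum=4
Position 2: rel=5, running sum=9
Position 3: rel=2, running sum=11
Position 4: rel=2, running sum=13
Position 5: rel=1, running sum=14
Position 6: rel=3, running sum=17
Position 7: rel=1, running sum=18
Position 8: rel=4, running sum=22
Position 9: rel=1, running sum=23
Position 10: rel=0, running sum=23
CG = 23

23


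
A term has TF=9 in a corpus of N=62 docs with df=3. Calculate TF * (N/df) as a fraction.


TF * (N/df)
= 9 * (62/3)
= 9 * 62/3
= 186

186


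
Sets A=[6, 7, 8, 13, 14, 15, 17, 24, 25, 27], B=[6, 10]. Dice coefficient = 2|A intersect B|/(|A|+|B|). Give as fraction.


A intersect B = [6]
|A intersect B| = 1
|A| = 10, |B| = 2
Dice = 2*1 / (10+2)
= 2 / 12 = 1/6

1/6


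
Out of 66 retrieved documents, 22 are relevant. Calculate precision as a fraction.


Precision = relevant_retrieved / total_retrieved
= 22 / 66
= 22 / (22 + 44)
= 1/3

1/3


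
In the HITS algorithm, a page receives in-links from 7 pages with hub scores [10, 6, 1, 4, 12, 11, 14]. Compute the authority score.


Authority = sum of hub scores of in-linkers
In-link 1: hub score = 10
In-link 2: hub score = 6
In-link 3: hub score = 1
In-link 4: hub score = 4
In-link 5: hub score = 12
In-link 6: hub score = 11
In-link 7: hub score = 14
Authority = 10 + 6 + 1 + 4 + 12 + 11 + 14 = 58

58


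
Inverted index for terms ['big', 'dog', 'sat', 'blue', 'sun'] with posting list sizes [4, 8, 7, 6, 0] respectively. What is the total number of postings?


Summing posting list sizes:
'big': 4 postings
'dog': 8 postings
'sat': 7 postings
'blue': 6 postings
'sun': 0 postings
Total = 4 + 8 + 7 + 6 + 0 = 25

25


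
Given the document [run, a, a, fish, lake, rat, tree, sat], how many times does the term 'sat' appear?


Document has 8 words
Scanning for 'sat':
Found at positions: [7]
Count = 1

1


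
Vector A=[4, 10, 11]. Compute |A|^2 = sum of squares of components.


|A|^2 = sum of squared components
A[0]^2 = 4^2 = 16
A[1]^2 = 10^2 = 100
A[2]^2 = 11^2 = 121
Sum = 16 + 100 + 121 = 237

237


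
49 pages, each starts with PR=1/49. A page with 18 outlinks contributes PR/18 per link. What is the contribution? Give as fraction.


Initial PR = 1/49 = 1/49
Outlinks = 18
Contribution per link = PR / outlinks
= 1/49 / 18
= 1/882

1/882
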